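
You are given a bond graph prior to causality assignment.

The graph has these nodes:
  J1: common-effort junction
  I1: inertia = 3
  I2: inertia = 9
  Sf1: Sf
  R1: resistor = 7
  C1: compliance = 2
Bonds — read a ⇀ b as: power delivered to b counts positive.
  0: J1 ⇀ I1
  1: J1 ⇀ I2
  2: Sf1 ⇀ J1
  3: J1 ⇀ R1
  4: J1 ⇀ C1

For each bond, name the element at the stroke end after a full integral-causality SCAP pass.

bond 2 →Sf1  (Sf1: flow source, stroke at near end)
bond 0 →I1  (I1 outputs flow p/I1)
bond 1 →I2  (I2: I, integral causality)
bond 4 →J1  (C1: C, integral causality)
bond 3 →R1  (common-e at J1 fixed by 4)

β0 stroke→I1
β1 stroke→I2
β2 stroke→Sf1
β3 stroke→R1
β4 stroke→J1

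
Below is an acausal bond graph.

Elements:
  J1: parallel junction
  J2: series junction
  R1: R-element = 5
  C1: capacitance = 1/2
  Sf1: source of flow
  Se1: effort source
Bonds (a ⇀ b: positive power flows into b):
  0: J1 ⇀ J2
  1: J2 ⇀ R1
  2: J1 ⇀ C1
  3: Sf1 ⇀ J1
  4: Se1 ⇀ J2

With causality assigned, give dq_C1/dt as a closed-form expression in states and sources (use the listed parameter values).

bond 3 |Sf1  (Sf1: flow source, stroke at near end)
bond 4 |J2  (Se1 (Se) sets effort on bond)
bond 2 |J1  (C1: C, integral causality)
bond 0 |J2  (J1 effort already set via bond 2)
bond 1 |R1  (J2 needs exactly one f-in)

dq_C1/dt = -E_Se1/5 + F_Sf1 - 2*q_C1/5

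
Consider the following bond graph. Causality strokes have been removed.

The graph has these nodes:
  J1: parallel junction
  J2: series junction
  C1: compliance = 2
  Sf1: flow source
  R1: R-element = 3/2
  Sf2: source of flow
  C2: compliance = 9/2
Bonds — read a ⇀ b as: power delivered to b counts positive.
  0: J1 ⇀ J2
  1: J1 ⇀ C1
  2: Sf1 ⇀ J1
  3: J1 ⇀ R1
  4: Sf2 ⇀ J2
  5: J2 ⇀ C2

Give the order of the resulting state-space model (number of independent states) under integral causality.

b2 stroke→Sf1  (source Sf1 imposes f)
b4 stroke→Sf2  (Sf2 (Sf) sets flow on bond)
b0 stroke→J2  (common-f at J2 fixed by 4)
b5 stroke→J2  (1-jn J2 has f-setter on 4)
b1 stroke→J1  (C1 outputs effort q/C1)
b3 stroke→R1  (0-jn J1 has e-setter on 1)

2  (C1, C2 all integral)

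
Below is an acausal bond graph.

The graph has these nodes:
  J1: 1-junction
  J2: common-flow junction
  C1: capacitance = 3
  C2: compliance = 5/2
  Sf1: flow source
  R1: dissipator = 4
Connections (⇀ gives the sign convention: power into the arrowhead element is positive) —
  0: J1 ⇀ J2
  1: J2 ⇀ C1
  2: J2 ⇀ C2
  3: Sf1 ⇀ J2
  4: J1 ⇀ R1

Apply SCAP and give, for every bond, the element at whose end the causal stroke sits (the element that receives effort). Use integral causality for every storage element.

β3 stroke→Sf1  (source Sf1 imposes f)
β0 stroke→J2  (common-f at J2 fixed by 3)
β1 stroke→J2  (1-jn J2 has f-setter on 3)
β2 stroke→J2  (J2 flow already set via bond 3)
β4 stroke→J1  (J1: bond 0 brought flow, rest push out)

bond 0 stroke→J2
bond 1 stroke→J2
bond 2 stroke→J2
bond 3 stroke→Sf1
bond 4 stroke→J1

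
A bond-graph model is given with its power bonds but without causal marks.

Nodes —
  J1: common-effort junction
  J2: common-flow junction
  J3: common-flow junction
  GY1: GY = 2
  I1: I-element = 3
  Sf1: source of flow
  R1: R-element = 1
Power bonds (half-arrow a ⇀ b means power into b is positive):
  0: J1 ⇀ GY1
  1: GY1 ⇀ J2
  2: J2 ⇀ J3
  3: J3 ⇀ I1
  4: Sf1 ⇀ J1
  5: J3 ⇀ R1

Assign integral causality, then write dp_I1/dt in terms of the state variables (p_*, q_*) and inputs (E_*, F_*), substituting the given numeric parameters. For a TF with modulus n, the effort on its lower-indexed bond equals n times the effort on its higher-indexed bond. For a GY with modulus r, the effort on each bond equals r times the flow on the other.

#4 |Sf1  (Sf1 fixes flow; stroke at Sf1)
#0 |J1  (only one effort-in slot at J1)
#1 |J2  (GY GY1: same side as bond 0)
#2 |J3  (only one flow-in slot at J2)
#3 |I1  (I1: I, integral causality)
#5 |J3  (J3 flow already set via bond 3)

dp_I1/dt = 2*F_Sf1 - p_I1/3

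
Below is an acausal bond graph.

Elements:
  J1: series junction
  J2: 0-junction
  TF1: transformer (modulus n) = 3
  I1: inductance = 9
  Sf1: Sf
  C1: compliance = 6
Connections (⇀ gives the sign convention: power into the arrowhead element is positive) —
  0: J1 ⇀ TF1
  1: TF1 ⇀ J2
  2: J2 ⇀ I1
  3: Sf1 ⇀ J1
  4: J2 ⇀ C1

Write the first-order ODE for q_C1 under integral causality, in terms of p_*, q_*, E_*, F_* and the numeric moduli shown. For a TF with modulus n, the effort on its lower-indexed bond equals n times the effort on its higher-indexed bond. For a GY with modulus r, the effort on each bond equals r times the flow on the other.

#3 →Sf1  (Sf1 (Sf) sets flow on bond)
#0 →J1  (common-f at J1 fixed by 3)
#1 →TF1  (through TF1, causality passes straight; one stroke at TF1)
#2 →I1  (I1: I, integral causality)
#4 →J2  (closing 0-jn rule on J2)

dq_C1/dt = 3*F_Sf1 - p_I1/9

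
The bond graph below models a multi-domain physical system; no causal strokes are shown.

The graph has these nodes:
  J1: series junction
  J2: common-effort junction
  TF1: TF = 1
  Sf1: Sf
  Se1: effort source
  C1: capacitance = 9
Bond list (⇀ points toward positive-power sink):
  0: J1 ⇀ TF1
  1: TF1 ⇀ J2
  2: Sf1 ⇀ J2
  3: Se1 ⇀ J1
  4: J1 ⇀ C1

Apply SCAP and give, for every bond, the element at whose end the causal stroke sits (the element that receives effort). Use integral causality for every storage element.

b0 stroke at TF1
b1 stroke at J2
b2 stroke at Sf1
b3 stroke at J1
b4 stroke at J1

b2 stroke→Sf1  (Sf1 (Sf) sets flow on bond)
b3 stroke→J1  (Se1 (Se) sets effort on bond)
b1 stroke→J2  (only one effort-in slot at J2)
b0 stroke→TF1  (TF1: transformer flips bond 1)
b4 stroke→J1  (common-f at J1 fixed by 0)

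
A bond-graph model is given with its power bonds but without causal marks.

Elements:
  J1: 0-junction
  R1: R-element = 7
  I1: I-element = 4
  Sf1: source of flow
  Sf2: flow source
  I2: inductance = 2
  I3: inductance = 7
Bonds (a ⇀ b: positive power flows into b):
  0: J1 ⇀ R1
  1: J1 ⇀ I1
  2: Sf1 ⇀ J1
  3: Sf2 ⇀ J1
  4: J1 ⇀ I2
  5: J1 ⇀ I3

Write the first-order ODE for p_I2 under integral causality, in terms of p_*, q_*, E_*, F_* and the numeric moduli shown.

dp_I2/dt = 7*F_Sf1 + 7*F_Sf2 - 7*p_I1/4 - 7*p_I2/2 - p_I3

bond 2 stroke at Sf1  (Sf1 fixes flow; stroke at Sf1)
bond 3 stroke at Sf2  (Sf2 (Sf) sets flow on bond)
bond 1 stroke at I1  (I1 outputs flow p/I1)
bond 4 stroke at I2  (I2 outputs flow p/I2)
bond 5 stroke at I3  (prefer integral on I3)
bond 0 stroke at J1  (closing 0-jn rule on J1)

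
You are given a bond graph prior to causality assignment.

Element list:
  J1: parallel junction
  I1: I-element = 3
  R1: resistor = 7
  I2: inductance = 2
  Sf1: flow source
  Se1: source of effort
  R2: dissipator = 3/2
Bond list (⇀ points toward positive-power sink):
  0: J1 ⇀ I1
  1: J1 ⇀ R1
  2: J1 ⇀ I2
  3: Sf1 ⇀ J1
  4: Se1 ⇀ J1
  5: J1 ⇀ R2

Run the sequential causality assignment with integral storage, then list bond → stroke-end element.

b0 |I1
b1 |R1
b2 |I2
b3 |Sf1
b4 |J1
b5 |R2

β3 stroke at Sf1  (Sf1: flow source, stroke at near end)
β4 stroke at J1  (source Se1 imposes e)
β0 stroke at I1  (0-jn J1 has e-setter on 4)
β1 stroke at R1  (common-e at J1 fixed by 4)
β2 stroke at I2  (common-e at J1 fixed by 4)
β5 stroke at R2  (J1 effort already set via bond 4)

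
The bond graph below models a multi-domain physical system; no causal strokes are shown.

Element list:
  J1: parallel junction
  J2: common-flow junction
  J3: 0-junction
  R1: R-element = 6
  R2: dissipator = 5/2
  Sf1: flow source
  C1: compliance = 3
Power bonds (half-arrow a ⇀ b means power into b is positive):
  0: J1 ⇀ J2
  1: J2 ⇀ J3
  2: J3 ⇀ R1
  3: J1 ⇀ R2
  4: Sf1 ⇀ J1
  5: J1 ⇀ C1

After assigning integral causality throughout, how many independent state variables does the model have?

β4 →Sf1  (source Sf1 imposes f)
β5 →J1  (C1 integral (e out))
β0 →J2  (0-jn J1 has e-setter on 5)
β3 →R2  (J1 effort already set via bond 5)
β1 →J3  (closing 1-jn rule on J2)
β2 →R1  (J3 effort already set via bond 1)

1  (C1 all integral)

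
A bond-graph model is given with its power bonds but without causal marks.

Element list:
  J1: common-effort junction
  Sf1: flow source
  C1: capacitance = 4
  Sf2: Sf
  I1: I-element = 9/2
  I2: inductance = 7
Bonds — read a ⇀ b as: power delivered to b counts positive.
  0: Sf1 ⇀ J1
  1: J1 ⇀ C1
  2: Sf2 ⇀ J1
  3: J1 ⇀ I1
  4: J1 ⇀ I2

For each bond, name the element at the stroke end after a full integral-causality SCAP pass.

β0 stroke→Sf1  (Sf1 fixes flow; stroke at Sf1)
β2 stroke→Sf2  (source Sf2 imposes f)
β1 stroke→J1  (C1: C, integral causality)
β3 stroke→I1  (J1 effort already set via bond 1)
β4 stroke→I2  (J1: bond 1 brought effort, rest push out)

#0 |Sf1
#1 |J1
#2 |Sf2
#3 |I1
#4 |I2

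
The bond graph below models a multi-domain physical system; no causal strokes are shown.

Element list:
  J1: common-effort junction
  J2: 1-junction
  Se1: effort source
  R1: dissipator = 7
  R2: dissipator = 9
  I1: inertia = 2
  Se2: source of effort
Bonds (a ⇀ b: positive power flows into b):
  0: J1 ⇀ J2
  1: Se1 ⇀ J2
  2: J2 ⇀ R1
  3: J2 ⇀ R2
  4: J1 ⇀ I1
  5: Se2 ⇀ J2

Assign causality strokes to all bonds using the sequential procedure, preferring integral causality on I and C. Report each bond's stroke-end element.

bond 0 stroke→J1
bond 1 stroke→J2
bond 2 stroke→J2
bond 3 stroke→J2
bond 4 stroke→I1
bond 5 stroke→J2

b1 →J2  (Se1 (Se) sets effort on bond)
b5 →J2  (Se2: effort source, stroke at far end)
b4 →I1  (I1 outputs flow p/I1)
b0 →J1  (J1: last free bond brings effort in)
b2 →J2  (J2: bond 0 brought flow, rest push out)
b3 →J2  (common-f at J2 fixed by 0)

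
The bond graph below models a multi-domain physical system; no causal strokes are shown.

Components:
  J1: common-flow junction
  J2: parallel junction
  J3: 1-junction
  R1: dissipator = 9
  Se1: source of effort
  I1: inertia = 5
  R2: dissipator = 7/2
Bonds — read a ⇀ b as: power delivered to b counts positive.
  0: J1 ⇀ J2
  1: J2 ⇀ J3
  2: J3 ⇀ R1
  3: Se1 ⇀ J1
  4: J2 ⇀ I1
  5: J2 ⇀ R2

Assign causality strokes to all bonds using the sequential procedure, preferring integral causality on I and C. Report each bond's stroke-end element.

bond 0 stroke at J2
bond 1 stroke at J3
bond 2 stroke at R1
bond 3 stroke at J1
bond 4 stroke at I1
bond 5 stroke at R2

β3 stroke at J1  (Se1 fixes effort; stroke away)
β0 stroke at J2  (J1 needs exactly one f-in)
β1 stroke at J3  (J2 effort already set via bond 0)
β4 stroke at I1  (J2 effort already set via bond 0)
β5 stroke at R2  (J2 effort already set via bond 0)
β2 stroke at R1  (J3 needs exactly one f-in)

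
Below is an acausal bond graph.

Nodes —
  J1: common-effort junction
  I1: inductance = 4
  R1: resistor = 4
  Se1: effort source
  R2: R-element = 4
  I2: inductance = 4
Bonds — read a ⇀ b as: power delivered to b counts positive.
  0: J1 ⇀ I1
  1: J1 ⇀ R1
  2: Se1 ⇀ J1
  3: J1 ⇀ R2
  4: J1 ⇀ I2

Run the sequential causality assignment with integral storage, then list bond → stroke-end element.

b2 stroke→J1  (Se1 fixes effort; stroke away)
b0 stroke→I1  (J1: bond 2 brought effort, rest push out)
b1 stroke→R1  (J1 effort already set via bond 2)
b3 stroke→R2  (common-e at J1 fixed by 2)
b4 stroke→I2  (common-e at J1 fixed by 2)

β0 stroke→I1
β1 stroke→R1
β2 stroke→J1
β3 stroke→R2
β4 stroke→I2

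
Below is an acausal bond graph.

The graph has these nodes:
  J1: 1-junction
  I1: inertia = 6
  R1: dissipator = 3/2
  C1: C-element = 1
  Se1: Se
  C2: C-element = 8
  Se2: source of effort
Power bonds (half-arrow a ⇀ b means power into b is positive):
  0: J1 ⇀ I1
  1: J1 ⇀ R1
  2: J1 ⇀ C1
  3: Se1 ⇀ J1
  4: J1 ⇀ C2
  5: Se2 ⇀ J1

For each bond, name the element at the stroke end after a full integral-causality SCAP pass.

bond 3 →J1  (source Se1 imposes e)
bond 5 →J1  (Se2 (Se) sets effort on bond)
bond 0 →I1  (I1: I, integral causality)
bond 1 →J1  (common-f at J1 fixed by 0)
bond 2 →J1  (J1 flow already set via bond 0)
bond 4 →J1  (J1 flow already set via bond 0)

b0 stroke→I1
b1 stroke→J1
b2 stroke→J1
b3 stroke→J1
b4 stroke→J1
b5 stroke→J1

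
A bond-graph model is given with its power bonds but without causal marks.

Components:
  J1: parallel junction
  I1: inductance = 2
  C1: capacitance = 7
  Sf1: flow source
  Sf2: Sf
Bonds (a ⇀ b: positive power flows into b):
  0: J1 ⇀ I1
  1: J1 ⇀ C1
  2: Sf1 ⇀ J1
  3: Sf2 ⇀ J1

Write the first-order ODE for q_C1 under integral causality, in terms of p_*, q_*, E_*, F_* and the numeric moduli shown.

dq_C1/dt = F_Sf1 + F_Sf2 - p_I1/2

β2 |Sf1  (Sf1 fixes flow; stroke at Sf1)
β3 |Sf2  (Sf2: flow source, stroke at near end)
β0 |I1  (I1: I, integral causality)
β1 |J1  (J1: last free bond brings effort in)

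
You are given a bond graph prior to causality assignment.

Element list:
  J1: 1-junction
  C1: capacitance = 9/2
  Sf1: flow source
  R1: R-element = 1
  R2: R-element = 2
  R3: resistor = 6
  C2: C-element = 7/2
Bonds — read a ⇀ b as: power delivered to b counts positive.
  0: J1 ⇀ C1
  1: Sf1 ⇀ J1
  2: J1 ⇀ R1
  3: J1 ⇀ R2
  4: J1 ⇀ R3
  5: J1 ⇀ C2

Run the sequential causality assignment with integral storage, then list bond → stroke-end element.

#0 →J1
#1 →Sf1
#2 →J1
#3 →J1
#4 →J1
#5 →J1

bond 1 stroke→Sf1  (Sf1 (Sf) sets flow on bond)
bond 0 stroke→J1  (J1 flow already set via bond 1)
bond 2 stroke→J1  (J1: bond 1 brought flow, rest push out)
bond 3 stroke→J1  (J1: bond 1 brought flow, rest push out)
bond 4 stroke→J1  (1-jn J1 has f-setter on 1)
bond 5 stroke→J1  (J1: bond 1 brought flow, rest push out)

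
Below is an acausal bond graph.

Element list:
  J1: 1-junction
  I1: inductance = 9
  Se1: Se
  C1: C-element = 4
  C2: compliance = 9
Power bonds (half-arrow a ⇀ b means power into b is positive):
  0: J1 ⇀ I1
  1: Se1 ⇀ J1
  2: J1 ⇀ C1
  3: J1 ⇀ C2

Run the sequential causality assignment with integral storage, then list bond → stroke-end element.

b0 stroke→I1
b1 stroke→J1
b2 stroke→J1
b3 stroke→J1

#1 stroke→J1  (source Se1 imposes e)
#0 stroke→I1  (I1: I, integral causality)
#2 stroke→J1  (common-f at J1 fixed by 0)
#3 stroke→J1  (1-jn J1 has f-setter on 0)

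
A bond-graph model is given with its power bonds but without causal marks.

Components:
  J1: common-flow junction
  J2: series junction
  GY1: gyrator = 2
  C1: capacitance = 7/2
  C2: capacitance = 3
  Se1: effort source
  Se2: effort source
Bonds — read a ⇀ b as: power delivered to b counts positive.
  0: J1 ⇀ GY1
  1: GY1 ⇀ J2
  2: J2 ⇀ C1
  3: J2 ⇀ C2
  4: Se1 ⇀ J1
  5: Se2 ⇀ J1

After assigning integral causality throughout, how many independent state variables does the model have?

2  (C1, C2 all integral)

b4 →J1  (source Se1 imposes e)
b5 →J1  (Se2 fixes effort; stroke away)
b0 →GY1  (closing 1-jn rule on J1)
b1 →GY1  (GY1 both-in/both-out from 0)
b2 →J2  (J2: bond 1 brought flow, rest push out)
b3 →J2  (J2: bond 1 brought flow, rest push out)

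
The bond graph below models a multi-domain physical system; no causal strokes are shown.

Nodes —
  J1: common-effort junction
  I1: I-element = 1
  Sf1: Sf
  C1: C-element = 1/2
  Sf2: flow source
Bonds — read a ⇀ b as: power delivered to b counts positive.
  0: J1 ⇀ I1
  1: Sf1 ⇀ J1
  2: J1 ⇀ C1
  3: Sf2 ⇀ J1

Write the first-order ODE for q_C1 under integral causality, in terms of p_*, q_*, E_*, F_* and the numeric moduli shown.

b1 →Sf1  (Sf1 (Sf) sets flow on bond)
b3 →Sf2  (Sf2 (Sf) sets flow on bond)
b0 →I1  (I1 integral (f out))
b2 →J1  (J1: last free bond brings effort in)

dq_C1/dt = F_Sf1 + F_Sf2 - p_I1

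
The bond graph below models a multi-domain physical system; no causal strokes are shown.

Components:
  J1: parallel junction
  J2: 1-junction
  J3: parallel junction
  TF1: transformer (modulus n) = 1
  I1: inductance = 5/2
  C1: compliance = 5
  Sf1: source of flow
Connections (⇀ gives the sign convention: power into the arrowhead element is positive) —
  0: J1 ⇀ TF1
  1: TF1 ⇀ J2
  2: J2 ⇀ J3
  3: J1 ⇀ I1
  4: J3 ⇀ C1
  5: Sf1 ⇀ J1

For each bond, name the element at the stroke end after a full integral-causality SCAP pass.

bond 5 stroke at Sf1  (source Sf1 imposes f)
bond 3 stroke at I1  (I1: I, integral causality)
bond 0 stroke at J1  (J1 needs exactly one e-in)
bond 1 stroke at TF1  (TF1: transformer flips bond 0)
bond 2 stroke at J2  (J2: bond 1 brought flow, rest push out)
bond 4 stroke at J3  (only one effort-in slot at J3)

b0 →J1
b1 →TF1
b2 →J2
b3 →I1
b4 →J3
b5 →Sf1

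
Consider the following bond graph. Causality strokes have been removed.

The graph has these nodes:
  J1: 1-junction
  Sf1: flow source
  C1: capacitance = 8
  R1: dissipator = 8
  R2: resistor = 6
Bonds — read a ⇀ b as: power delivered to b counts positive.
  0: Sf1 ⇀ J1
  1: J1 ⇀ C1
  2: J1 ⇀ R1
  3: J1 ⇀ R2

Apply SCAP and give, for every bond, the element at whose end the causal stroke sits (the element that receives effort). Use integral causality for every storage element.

bond 0 |Sf1
bond 1 |J1
bond 2 |J1
bond 3 |J1

β0 stroke at Sf1  (Sf1 fixes flow; stroke at Sf1)
β1 stroke at J1  (J1 flow already set via bond 0)
β2 stroke at J1  (J1: bond 0 brought flow, rest push out)
β3 stroke at J1  (J1: bond 0 brought flow, rest push out)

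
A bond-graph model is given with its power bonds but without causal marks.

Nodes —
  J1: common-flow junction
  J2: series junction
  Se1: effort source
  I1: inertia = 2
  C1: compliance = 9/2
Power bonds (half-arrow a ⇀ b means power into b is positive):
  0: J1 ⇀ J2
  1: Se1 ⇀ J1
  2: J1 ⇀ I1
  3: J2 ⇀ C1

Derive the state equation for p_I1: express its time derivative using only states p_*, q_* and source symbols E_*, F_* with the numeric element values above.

dp_I1/dt = E_Se1 - 2*q_C1/9

b1 stroke→J1  (source Se1 imposes e)
b2 stroke→I1  (I1: I, integral causality)
b0 stroke→J1  (common-f at J1 fixed by 2)
b3 stroke→J2  (1-jn J2 has f-setter on 0)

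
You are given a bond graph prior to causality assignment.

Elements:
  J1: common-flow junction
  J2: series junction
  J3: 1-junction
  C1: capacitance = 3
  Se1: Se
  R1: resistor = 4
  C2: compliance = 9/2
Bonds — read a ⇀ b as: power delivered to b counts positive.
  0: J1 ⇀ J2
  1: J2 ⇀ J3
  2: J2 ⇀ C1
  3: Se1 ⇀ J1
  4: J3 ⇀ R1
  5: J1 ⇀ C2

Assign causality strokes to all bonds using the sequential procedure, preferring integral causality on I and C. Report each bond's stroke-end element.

#3 stroke at J1  (Se1 (Se) sets effort on bond)
#2 stroke at J2  (C1: C, integral causality)
#5 stroke at J1  (C2 outputs effort q/C2)
#0 stroke at J2  (J1 needs exactly one f-in)
#1 stroke at J3  (J2 needs exactly one f-in)
#4 stroke at R1  (J3: last free bond brings flow in)

#0 stroke at J2
#1 stroke at J3
#2 stroke at J2
#3 stroke at J1
#4 stroke at R1
#5 stroke at J1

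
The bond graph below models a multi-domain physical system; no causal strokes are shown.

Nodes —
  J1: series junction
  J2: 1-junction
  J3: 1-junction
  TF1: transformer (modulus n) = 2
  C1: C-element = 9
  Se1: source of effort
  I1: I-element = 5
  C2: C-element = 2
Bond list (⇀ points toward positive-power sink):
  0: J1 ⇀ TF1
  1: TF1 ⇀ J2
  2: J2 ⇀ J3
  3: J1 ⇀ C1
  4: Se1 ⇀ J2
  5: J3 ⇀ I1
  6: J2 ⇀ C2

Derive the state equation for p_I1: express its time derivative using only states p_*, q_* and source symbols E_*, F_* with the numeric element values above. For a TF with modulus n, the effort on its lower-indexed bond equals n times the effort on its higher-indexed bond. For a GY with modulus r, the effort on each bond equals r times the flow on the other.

#4 |J2  (Se1 (Se) sets effort on bond)
#3 |J1  (C1 integral (e out))
#0 |TF1  (J1: last free bond brings flow in)
#1 |J2  (TF1: transformer flips bond 0)
#5 |I1  (I1 outputs flow p/I1)
#2 |J3  (J3 flow already set via bond 5)
#6 |J2  (common-f at J2 fixed by 2)

dp_I1/dt = E_Se1 - q_C1/18 - q_C2/2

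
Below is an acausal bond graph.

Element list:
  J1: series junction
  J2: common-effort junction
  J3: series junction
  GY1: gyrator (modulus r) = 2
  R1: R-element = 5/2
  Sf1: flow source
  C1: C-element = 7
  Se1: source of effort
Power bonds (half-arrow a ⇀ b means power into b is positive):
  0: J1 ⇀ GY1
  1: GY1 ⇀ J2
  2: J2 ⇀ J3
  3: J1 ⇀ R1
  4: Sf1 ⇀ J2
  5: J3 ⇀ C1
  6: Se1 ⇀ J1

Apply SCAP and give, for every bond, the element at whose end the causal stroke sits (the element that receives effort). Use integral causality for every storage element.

b0 →GY1
b1 →GY1
b2 →J2
b3 →J1
b4 →Sf1
b5 →J3
b6 →J1

β4 |Sf1  (Sf1 fixes flow; stroke at Sf1)
β6 |J1  (Se1 fixes effort; stroke away)
β5 |J3  (prefer integral on C1)
β2 |J2  (J3 needs exactly one f-in)
β1 |GY1  (common-e at J2 fixed by 2)
β0 |GY1  (GY GY1: same side as bond 1)
β3 |J1  (1-jn J1 has f-setter on 0)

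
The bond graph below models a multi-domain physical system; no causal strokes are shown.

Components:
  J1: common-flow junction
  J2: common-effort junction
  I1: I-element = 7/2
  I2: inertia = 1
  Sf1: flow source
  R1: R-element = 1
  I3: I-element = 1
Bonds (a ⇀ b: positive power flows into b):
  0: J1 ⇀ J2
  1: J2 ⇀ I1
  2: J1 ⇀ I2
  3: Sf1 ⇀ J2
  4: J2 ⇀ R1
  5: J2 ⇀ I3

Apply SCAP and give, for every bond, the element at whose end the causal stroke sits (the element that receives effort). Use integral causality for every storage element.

#0 stroke→J1
#1 stroke→I1
#2 stroke→I2
#3 stroke→Sf1
#4 stroke→J2
#5 stroke→I3

b3 →Sf1  (Sf1: flow source, stroke at near end)
b1 →I1  (I1: I, integral causality)
b2 →I2  (prefer integral on I2)
b0 →J1  (1-jn J1 has f-setter on 2)
b5 →I3  (I3 outputs flow p/I3)
b4 →J2  (only one effort-in slot at J2)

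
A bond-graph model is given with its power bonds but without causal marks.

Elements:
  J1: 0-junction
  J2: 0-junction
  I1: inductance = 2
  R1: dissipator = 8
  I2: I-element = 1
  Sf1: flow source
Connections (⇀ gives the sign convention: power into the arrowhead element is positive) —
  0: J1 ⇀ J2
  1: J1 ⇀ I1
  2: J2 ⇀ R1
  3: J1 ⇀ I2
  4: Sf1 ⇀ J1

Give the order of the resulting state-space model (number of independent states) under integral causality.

#4 stroke at Sf1  (Sf1: flow source, stroke at near end)
#1 stroke at I1  (I1 outputs flow p/I1)
#3 stroke at I2  (I2 outputs flow p/I2)
#0 stroke at J1  (only one effort-in slot at J1)
#2 stroke at J2  (J2 needs exactly one e-in)

2  (I1, I2 all integral)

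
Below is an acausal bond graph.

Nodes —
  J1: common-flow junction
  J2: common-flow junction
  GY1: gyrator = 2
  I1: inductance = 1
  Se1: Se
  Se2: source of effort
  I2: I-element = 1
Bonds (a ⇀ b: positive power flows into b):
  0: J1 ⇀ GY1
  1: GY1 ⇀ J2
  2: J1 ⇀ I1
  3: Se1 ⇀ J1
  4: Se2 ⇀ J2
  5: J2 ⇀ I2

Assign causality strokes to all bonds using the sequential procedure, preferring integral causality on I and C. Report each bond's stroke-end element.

β3 stroke→J1  (source Se1 imposes e)
β4 stroke→J2  (Se2 (Se) sets effort on bond)
β2 stroke→I1  (prefer integral on I1)
β0 stroke→J1  (J1: bond 2 brought flow, rest push out)
β1 stroke→J2  (GY1 both-in/both-out from 0)
β5 stroke→I2  (J2: last free bond brings flow in)

β0 stroke at J1
β1 stroke at J2
β2 stroke at I1
β3 stroke at J1
β4 stroke at J2
β5 stroke at I2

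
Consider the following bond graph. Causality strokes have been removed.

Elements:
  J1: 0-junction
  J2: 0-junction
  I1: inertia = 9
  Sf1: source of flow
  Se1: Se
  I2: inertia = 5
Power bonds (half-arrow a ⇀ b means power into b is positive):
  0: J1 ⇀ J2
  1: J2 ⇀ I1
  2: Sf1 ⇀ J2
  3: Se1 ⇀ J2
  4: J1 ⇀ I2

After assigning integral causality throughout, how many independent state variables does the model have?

#2 stroke→Sf1  (Sf1 fixes flow; stroke at Sf1)
#3 stroke→J2  (source Se1 imposes e)
#0 stroke→J1  (common-e at J2 fixed by 3)
#1 stroke→I1  (0-jn J2 has e-setter on 3)
#4 stroke→I2  (common-e at J1 fixed by 0)

2  (I1, I2 all integral)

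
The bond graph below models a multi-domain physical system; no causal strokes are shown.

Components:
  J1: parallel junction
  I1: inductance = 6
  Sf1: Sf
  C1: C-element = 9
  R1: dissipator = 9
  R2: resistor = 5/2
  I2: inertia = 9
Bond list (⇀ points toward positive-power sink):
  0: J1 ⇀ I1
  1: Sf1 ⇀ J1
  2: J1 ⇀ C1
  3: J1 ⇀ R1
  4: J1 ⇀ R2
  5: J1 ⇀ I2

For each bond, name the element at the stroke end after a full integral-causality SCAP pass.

bond 1 stroke at Sf1  (Sf1 fixes flow; stroke at Sf1)
bond 0 stroke at I1  (I1 outputs flow p/I1)
bond 2 stroke at J1  (C1 outputs effort q/C1)
bond 3 stroke at R1  (common-e at J1 fixed by 2)
bond 4 stroke at R2  (common-e at J1 fixed by 2)
bond 5 stroke at I2  (0-jn J1 has e-setter on 2)

#0 →I1
#1 →Sf1
#2 →J1
#3 →R1
#4 →R2
#5 →I2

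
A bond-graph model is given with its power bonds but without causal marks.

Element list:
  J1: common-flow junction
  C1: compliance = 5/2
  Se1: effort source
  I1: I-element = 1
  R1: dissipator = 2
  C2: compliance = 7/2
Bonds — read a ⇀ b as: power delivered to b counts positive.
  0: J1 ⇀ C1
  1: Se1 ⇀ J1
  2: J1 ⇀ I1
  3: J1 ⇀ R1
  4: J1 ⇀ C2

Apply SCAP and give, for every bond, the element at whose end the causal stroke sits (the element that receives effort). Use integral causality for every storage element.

b0 →J1
b1 →J1
b2 →I1
b3 →J1
b4 →J1

#1 stroke→J1  (Se1 (Se) sets effort on bond)
#0 stroke→J1  (C1 outputs effort q/C1)
#2 stroke→I1  (I1 integral (f out))
#3 stroke→J1  (common-f at J1 fixed by 2)
#4 stroke→J1  (common-f at J1 fixed by 2)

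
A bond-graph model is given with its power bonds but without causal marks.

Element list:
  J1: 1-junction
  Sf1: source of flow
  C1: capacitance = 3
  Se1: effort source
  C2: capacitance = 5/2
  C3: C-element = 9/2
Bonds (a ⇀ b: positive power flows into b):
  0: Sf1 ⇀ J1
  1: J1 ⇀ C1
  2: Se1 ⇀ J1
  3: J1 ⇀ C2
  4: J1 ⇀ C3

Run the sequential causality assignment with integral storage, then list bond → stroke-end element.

β0 stroke at Sf1
β1 stroke at J1
β2 stroke at J1
β3 stroke at J1
β4 stroke at J1

bond 0 stroke at Sf1  (Sf1 (Sf) sets flow on bond)
bond 2 stroke at J1  (Se1 (Se) sets effort on bond)
bond 1 stroke at J1  (J1 flow already set via bond 0)
bond 3 stroke at J1  (1-jn J1 has f-setter on 0)
bond 4 stroke at J1  (1-jn J1 has f-setter on 0)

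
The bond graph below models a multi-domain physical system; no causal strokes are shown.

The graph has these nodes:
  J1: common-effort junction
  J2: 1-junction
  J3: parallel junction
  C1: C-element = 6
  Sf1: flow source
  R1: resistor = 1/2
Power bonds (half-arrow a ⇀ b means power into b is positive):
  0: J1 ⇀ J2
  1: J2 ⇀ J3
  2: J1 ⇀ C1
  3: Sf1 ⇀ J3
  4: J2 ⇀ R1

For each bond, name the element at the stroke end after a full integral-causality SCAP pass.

b3 stroke at Sf1  (Sf1 (Sf) sets flow on bond)
b1 stroke at J3  (only one effort-in slot at J3)
b0 stroke at J2  (J2 flow already set via bond 1)
b4 stroke at J2  (J2 flow already set via bond 1)
b2 stroke at J1  (closing 0-jn rule on J1)

bond 0 stroke at J2
bond 1 stroke at J3
bond 2 stroke at J1
bond 3 stroke at Sf1
bond 4 stroke at J2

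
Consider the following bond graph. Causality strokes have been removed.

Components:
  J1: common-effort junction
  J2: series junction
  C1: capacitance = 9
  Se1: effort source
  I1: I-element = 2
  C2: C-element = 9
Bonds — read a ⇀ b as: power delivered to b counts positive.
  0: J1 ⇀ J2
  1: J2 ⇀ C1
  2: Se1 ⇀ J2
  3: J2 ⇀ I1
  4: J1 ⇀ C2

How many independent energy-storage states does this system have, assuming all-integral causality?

#2 →J2  (Se1 fixes effort; stroke away)
#1 →J2  (C1 outputs effort q/C1)
#3 →I1  (I1 integral (f out))
#0 →J2  (J2 flow already set via bond 3)
#4 →J1  (only one effort-in slot at J1)

3  (C1, C2, I1 all integral)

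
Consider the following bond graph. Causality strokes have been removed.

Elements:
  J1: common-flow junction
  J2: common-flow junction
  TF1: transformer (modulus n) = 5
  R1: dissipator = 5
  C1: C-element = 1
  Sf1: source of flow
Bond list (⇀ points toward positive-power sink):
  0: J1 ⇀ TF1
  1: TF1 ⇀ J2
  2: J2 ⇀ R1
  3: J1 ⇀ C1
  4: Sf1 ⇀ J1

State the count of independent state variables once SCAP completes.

#4 stroke→Sf1  (Sf1 (Sf) sets flow on bond)
#0 stroke→J1  (J1: bond 4 brought flow, rest push out)
#3 stroke→J1  (J1 flow already set via bond 4)
#1 stroke→TF1  (TF1: transformer flips bond 0)
#2 stroke→J2  (common-f at J2 fixed by 1)

1  (C1 all integral)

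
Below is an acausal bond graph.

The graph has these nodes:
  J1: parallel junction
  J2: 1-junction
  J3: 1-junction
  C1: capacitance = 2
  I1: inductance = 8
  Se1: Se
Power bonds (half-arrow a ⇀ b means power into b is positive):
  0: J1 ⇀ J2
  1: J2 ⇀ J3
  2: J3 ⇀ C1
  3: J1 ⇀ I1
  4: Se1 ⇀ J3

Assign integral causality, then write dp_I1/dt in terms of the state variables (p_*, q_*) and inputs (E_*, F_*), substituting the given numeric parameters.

dp_I1/dt = -E_Se1 + q_C1/2

b4 stroke→J3  (Se1 (Se) sets effort on bond)
b2 stroke→J3  (C1 integral (e out))
b1 stroke→J2  (J3 needs exactly one f-in)
b0 stroke→J1  (J2: last free bond brings flow in)
b3 stroke→I1  (0-jn J1 has e-setter on 0)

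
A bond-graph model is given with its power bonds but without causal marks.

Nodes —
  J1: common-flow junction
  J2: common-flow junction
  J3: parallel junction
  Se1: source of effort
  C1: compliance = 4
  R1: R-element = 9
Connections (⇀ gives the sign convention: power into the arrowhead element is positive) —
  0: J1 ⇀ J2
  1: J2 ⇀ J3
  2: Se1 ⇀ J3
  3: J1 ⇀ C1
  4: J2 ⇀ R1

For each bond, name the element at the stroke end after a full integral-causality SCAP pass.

#2 →J3  (source Se1 imposes e)
#1 →J2  (J3: bond 2 brought effort, rest push out)
#3 →J1  (C1: C, integral causality)
#0 →J2  (J1 needs exactly one f-in)
#4 →R1  (closing 1-jn rule on J2)

β0 →J2
β1 →J2
β2 →J3
β3 →J1
β4 →R1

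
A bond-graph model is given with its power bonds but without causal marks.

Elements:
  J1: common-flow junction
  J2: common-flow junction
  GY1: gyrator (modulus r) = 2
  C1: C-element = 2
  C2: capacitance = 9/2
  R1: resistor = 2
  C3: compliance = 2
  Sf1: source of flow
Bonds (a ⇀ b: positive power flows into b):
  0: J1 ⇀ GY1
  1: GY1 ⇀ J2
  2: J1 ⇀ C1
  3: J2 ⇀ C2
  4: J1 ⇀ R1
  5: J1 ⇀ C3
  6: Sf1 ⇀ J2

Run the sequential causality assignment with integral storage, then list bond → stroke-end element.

#0 |J1
#1 |J2
#2 |J1
#3 |J2
#4 |R1
#5 |J1
#6 |Sf1

β6 →Sf1  (Sf1: flow source, stroke at near end)
β1 →J2  (1-jn J2 has f-setter on 6)
β3 →J2  (1-jn J2 has f-setter on 6)
β0 →J1  (through GY1, causality inverts; strokes same side of GY1)
β2 →J1  (C1 outputs effort q/C1)
β5 →J1  (prefer integral on C3)
β4 →R1  (J1 needs exactly one f-in)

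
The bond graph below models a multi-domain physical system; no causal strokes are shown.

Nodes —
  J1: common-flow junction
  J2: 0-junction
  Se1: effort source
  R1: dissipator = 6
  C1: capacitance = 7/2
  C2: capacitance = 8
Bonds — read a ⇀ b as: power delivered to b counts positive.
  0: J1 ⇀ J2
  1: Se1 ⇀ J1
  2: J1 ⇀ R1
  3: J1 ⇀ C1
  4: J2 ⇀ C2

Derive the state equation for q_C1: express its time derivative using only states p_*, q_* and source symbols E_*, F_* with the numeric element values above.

dq_C1/dt = E_Se1/6 - q_C1/21 - q_C2/48

bond 1 →J1  (Se1 fixes effort; stroke away)
bond 3 →J1  (prefer integral on C1)
bond 4 →J2  (C2 integral (e out))
bond 0 →J1  (J2 effort already set via bond 4)
bond 2 →R1  (only one flow-in slot at J1)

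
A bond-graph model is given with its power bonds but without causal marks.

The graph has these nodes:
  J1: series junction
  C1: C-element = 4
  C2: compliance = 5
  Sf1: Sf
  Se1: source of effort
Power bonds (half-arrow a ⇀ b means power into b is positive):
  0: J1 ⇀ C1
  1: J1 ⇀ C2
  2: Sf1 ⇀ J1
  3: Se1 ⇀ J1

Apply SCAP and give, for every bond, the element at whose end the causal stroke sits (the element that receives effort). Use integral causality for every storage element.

b0 |J1
b1 |J1
b2 |Sf1
b3 |J1

bond 2 |Sf1  (source Sf1 imposes f)
bond 3 |J1  (Se1 fixes effort; stroke away)
bond 0 |J1  (1-jn J1 has f-setter on 2)
bond 1 |J1  (common-f at J1 fixed by 2)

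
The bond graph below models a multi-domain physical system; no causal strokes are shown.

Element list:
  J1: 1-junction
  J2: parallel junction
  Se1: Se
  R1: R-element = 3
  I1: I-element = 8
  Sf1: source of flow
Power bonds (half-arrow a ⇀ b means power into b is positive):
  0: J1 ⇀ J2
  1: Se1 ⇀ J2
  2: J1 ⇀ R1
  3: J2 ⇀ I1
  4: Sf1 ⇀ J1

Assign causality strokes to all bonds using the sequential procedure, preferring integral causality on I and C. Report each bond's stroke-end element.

β1 →J2  (Se1: effort source, stroke at far end)
β4 →Sf1  (Sf1 fixes flow; stroke at Sf1)
β0 →J1  (J1: bond 4 brought flow, rest push out)
β2 →J1  (common-f at J1 fixed by 4)
β3 →I1  (J2 effort already set via bond 1)

β0 |J1
β1 |J2
β2 |J1
β3 |I1
β4 |Sf1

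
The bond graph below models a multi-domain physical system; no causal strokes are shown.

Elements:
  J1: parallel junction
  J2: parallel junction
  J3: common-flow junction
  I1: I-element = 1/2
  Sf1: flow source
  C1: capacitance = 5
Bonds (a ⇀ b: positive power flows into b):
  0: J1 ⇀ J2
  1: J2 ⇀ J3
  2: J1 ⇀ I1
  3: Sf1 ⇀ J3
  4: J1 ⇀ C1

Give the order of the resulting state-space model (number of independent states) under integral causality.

bond 3 stroke at Sf1  (source Sf1 imposes f)
bond 1 stroke at J3  (common-f at J3 fixed by 3)
bond 0 stroke at J2  (J2 needs exactly one e-in)
bond 2 stroke at I1  (I1: I, integral causality)
bond 4 stroke at J1  (only one effort-in slot at J1)

2  (C1, I1 all integral)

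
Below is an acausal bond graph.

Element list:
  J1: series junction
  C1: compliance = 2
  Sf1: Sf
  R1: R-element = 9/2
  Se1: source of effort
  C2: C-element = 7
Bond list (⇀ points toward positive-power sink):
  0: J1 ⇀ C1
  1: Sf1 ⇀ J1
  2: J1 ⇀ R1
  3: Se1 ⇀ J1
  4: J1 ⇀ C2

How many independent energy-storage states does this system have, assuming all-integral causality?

#1 |Sf1  (Sf1 (Sf) sets flow on bond)
#3 |J1  (source Se1 imposes e)
#0 |J1  (1-jn J1 has f-setter on 1)
#2 |J1  (1-jn J1 has f-setter on 1)
#4 |J1  (common-f at J1 fixed by 1)

2  (C1, C2 all integral)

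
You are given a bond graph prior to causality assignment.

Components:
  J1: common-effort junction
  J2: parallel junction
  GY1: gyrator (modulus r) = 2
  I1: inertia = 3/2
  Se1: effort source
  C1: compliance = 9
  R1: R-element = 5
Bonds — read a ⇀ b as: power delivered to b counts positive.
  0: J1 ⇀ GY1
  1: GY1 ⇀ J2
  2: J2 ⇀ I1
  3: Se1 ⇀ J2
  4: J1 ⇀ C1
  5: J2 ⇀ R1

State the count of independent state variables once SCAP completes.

b3 |J2  (Se1 fixes effort; stroke away)
b1 |GY1  (J2: bond 3 brought effort, rest push out)
b2 |I1  (J2: bond 3 brought effort, rest push out)
b5 |R1  (common-e at J2 fixed by 3)
b0 |GY1  (GY1 both-in/both-out from 1)
b4 |J1  (only one effort-in slot at J1)

2  (C1, I1 all integral)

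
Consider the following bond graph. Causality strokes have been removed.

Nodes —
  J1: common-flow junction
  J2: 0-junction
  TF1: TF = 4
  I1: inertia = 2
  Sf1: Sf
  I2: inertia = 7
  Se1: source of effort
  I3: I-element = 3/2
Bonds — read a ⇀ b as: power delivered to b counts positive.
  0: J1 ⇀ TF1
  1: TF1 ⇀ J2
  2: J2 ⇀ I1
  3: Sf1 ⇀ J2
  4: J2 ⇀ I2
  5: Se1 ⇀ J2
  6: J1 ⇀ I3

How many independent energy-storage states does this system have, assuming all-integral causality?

3  (I1, I2, I3 all integral)

b3 stroke→Sf1  (Sf1: flow source, stroke at near end)
b5 stroke→J2  (Se1 (Se) sets effort on bond)
b1 stroke→TF1  (0-jn J2 has e-setter on 5)
b2 stroke→I1  (J2 effort already set via bond 5)
b4 stroke→I2  (J2 effort already set via bond 5)
b0 stroke→J1  (TF1: transformer flips bond 1)
b6 stroke→I3  (closing 1-jn rule on J1)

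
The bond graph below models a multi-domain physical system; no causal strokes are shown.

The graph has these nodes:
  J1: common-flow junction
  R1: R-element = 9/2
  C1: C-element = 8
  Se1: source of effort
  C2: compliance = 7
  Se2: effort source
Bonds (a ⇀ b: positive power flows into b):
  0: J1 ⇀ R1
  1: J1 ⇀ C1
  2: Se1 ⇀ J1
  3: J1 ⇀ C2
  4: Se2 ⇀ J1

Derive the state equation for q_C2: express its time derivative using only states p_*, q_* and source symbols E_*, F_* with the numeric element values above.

b2 stroke at J1  (Se1 fixes effort; stroke away)
b4 stroke at J1  (source Se2 imposes e)
b1 stroke at J1  (C1 integral (e out))
b3 stroke at J1  (prefer integral on C2)
b0 stroke at R1  (J1: last free bond brings flow in)

dq_C2/dt = 2*E_Se1/9 + 2*E_Se2/9 - q_C1/36 - 2*q_C2/63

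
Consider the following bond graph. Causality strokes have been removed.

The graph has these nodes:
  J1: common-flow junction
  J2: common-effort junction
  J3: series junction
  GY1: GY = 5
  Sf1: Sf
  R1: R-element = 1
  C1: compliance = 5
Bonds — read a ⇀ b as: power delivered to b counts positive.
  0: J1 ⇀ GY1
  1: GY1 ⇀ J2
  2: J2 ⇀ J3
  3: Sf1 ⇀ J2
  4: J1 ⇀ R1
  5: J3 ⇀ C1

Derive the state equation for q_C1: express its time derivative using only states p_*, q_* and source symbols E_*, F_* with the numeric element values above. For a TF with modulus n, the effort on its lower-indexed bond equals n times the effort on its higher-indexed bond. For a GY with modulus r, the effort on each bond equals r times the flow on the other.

dq_C1/dt = F_Sf1 - q_C1/125

β3 stroke at Sf1  (Sf1: flow source, stroke at near end)
β5 stroke at J3  (C1: C, integral causality)
β2 stroke at J2  (only one flow-in slot at J3)
β1 stroke at GY1  (0-jn J2 has e-setter on 2)
β0 stroke at GY1  (GY1 both-in/both-out from 1)
β4 stroke at J1  (J1 flow already set via bond 0)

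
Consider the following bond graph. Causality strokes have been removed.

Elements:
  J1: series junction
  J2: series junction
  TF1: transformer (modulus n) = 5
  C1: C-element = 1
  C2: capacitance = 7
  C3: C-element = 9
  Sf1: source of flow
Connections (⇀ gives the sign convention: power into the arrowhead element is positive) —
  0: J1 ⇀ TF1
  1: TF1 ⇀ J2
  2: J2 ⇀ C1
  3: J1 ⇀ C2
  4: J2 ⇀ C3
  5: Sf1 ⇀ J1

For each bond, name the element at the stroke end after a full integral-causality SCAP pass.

β5 stroke at Sf1  (Sf1 (Sf) sets flow on bond)
β0 stroke at J1  (J1 flow already set via bond 5)
β3 stroke at J1  (1-jn J1 has f-setter on 5)
β1 stroke at TF1  (TF TF1: opposite of bond 0)
β2 stroke at J2  (J2: bond 1 brought flow, rest push out)
β4 stroke at J2  (1-jn J2 has f-setter on 1)

b0 |J1
b1 |TF1
b2 |J2
b3 |J1
b4 |J2
b5 |Sf1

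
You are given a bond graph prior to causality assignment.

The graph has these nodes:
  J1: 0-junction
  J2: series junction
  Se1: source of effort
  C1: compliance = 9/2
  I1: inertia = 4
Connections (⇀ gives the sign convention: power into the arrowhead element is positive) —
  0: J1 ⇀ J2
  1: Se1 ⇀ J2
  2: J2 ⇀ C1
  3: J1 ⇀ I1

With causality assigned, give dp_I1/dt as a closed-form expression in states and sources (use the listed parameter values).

dp_I1/dt = -E_Se1 + 2*q_C1/9

b1 →J2  (source Se1 imposes e)
b2 →J2  (C1 integral (e out))
b0 →J1  (closing 1-jn rule on J2)
b3 →I1  (0-jn J1 has e-setter on 0)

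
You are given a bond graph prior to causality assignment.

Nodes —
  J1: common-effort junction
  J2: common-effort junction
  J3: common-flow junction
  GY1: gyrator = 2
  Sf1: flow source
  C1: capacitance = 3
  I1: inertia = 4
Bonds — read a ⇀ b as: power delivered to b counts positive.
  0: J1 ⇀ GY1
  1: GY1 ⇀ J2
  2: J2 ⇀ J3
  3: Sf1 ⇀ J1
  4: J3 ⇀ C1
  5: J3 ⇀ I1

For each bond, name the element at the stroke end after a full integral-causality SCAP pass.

#3 stroke→Sf1  (source Sf1 imposes f)
#0 stroke→J1  (only one effort-in slot at J1)
#1 stroke→J2  (GY GY1: same side as bond 0)
#2 stroke→J3  (J2 effort already set via bond 1)
#4 stroke→J3  (C1 integral (e out))
#5 stroke→I1  (J3: last free bond brings flow in)

#0 →J1
#1 →J2
#2 →J3
#3 →Sf1
#4 →J3
#5 →I1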